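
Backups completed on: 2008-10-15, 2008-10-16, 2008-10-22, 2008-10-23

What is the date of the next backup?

The gap pattern 1, 6, 1 repeats every 2 events.
These are the Wednesdays and Thursdays of each week.
The following Wednesday is 2008-10-29.

2008-10-29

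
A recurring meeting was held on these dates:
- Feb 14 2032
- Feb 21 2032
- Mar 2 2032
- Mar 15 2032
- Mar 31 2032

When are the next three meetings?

Intervals are 7, 10, 13, 16 days — an arithmetic progression with common difference 3.
Next gap: 19 days. Mar 31 2032 + 19 days = Apr 19 2032.
Next gap: 22 days. Apr 19 2032 + 22 days = May 11 2032.
Next gap: 25 days. May 11 2032 + 25 days = Jun 5 2032.

Apr 19 2032, May 11 2032, Jun 5 2032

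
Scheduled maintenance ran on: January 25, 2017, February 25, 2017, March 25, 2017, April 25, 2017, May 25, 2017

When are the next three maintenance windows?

June 25, 2017; July 25, 2017; August 25, 2017

Each date is the 25th; the gaps (31, 28, 31, 30) track the month lengths.
The rule is the 25th of each month.
Next: June 2017 → June 25, 2017.
July 2017: July 25, 2017.
Next: August 2017 → August 25, 2017.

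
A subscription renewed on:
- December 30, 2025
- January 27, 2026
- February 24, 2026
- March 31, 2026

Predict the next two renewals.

All Tuesdays; the gaps (28, 28, 35) vary with month length.
This is the last Tuesday of each month.
Last Tuesday of April 2026: April 28, 2026.
Last Tuesday of May 2026: May 26, 2026.

April 28, 2026; May 26, 2026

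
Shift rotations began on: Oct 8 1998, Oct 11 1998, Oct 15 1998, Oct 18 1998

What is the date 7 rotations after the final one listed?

The gap pattern 3, 4, 3 repeats every 2 events.
These are the Thursdays and Sundays of each week.
The following Thursday is Oct 22 1998.
Next Sunday: Oct 25 1998.
The following Thursday is Oct 29 1998.
The following Sunday is Nov 1 1998.
The following Thursday is Nov 5 1998.
The following Sunday is Nov 8 1998.
Next Thursday: Nov 12 1998.

Nov 12 1998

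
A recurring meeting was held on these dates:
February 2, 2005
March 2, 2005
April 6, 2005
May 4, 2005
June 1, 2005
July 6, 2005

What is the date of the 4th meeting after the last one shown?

All dates are Wednesdays, 28, 35, 28, 28, 35 days apart.
Specifically, the 1st Wednesday of each month.
1st Wednesday of August 2005: August 3, 2005.
1st Wednesday of September 2005: September 7, 2005.
1st Wednesday of October 2005: October 5, 2005.
1st Wednesday of November 2005: November 2, 2005.

November 2, 2005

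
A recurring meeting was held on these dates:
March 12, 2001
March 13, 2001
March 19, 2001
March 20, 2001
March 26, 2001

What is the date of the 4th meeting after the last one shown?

April 9, 2001

Every event lands on a Monday or Tuesday (gaps cycle 1, 6, 1, 6).
So the schedule is: every Monday and Tuesday.
The following Tuesday is March 27, 2001.
Next Monday: April 2, 2001.
The following Tuesday is April 3, 2001.
Next Monday: April 9, 2001.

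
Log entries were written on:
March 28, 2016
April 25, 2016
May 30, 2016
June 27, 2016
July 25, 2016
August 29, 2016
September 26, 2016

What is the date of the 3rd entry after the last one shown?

These are Mondays with 28, 35, 28, 28, 35, 28-day gaps.
Each is the final Monday of its month — May 30, 2016 is past the 28th, so '4th Monday' doesn't fit.
Last Monday of October 2016: October 31, 2016.
November 2016 ends with Monday November 28, 2016.
Last Monday of December 2016: December 26, 2016.

December 26, 2016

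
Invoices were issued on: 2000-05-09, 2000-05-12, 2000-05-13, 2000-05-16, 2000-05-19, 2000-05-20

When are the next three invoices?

2000-05-23, 2000-05-26, 2000-05-27

Every event lands on a Tuesday or Friday or Saturday (gaps cycle 3, 1, 3, 3, 1).
So the schedule is: every Tuesday, Friday and Saturday.
The following Tuesday is 2000-05-23.
Next Friday: 2000-05-26.
The following Saturday is 2000-05-27.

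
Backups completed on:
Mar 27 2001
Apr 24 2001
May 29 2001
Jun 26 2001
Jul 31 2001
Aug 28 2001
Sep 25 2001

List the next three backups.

Oct 30 2001, Nov 27 2001, Dec 25 2001

All Tuesdays; the gaps (28, 35, 28, 35, 28, 28) vary with month length.
This is the last Tuesday of each month.
Last Tuesday of October 2001: Oct 30 2001.
November 2001 ends with Tuesday Nov 27 2001.
December 2001 ends with Tuesday Dec 25 2001.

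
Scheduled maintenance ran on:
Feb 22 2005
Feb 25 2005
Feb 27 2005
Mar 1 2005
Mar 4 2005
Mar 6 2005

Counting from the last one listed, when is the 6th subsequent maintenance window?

The gap pattern 3, 2, 2, 3, 2 repeats every 3 events.
These are the Tuesdays, Fridays and Sundays of each week.
Next Tuesday: Mar 8 2005.
Next Friday: Mar 11 2005.
Next Sunday: Mar 13 2005.
The following Tuesday is Mar 15 2005.
The following Friday is Mar 18 2005.
Next Sunday: Mar 20 2005.

Mar 20 2005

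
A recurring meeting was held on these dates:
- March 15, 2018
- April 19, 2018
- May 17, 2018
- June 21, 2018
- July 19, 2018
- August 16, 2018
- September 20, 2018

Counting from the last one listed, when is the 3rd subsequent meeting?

December 20, 2018

These are Thursdays at 28- or 35-day spacing (35, 28, 35, 28, 28, 35).
The pattern: 3rd Thursday of the month.
October 2018 — 3rd Thursday is October 18, 2018.
3rd Thursday of November 2018: November 15, 2018.
December 2018 — 3rd Thursday is December 20, 2018.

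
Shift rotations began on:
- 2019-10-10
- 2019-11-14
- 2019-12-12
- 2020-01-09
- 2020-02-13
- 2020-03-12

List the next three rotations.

All dates are Thursdays, 35, 28, 28, 35, 28 days apart.
Specifically, the 2nd Thursday of each month.
April 2020 — 2nd Thursday is 2020-04-09.
2nd Thursday of May 2020: 2020-05-14.
June 2020 — 2nd Thursday is 2020-06-11.

2020-04-09, 2020-05-14, 2020-06-11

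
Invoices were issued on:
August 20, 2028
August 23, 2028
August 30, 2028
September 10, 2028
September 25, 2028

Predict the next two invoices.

October 14, 2028; November 6, 2028

The spacing grows by 4 each time: 3, 7, 11, 15 days.
Next gap: 19 days. September 25, 2028 + 19 days = October 14, 2028.
Next gap: 23 days. October 14, 2028 + 23 days = November 6, 2028.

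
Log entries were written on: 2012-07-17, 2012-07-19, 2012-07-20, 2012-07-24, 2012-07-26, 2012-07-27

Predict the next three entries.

Gaps: 2, 1, 4, 2, 1 days — not constant, but cyclic with period 3.
The events fall on every Tuesday, Thursday and Friday.
The following Tuesday is 2012-07-31.
The following Thursday is 2012-08-02.
Next Friday: 2012-08-03.

2012-07-31, 2012-08-02, 2012-08-03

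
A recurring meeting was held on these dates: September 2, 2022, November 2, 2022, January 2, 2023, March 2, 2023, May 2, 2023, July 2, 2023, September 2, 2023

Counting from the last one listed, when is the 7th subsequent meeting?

November 2, 2024

Gaps: 61, 61, 59, 61, 61, 62 days — not constant. Every event is on the 2nd of the month.
Pattern: the 2nd of every 2 months.
November 2023: November 2, 2023.
Next: January 2024 → January 2, 2024.
Next: March 2024 → March 2, 2024.
Next: May 2024 → May 2, 2024.
Next: July 2024 → July 2, 2024.
September 2024: September 2, 2024.
November 2024: November 2, 2024.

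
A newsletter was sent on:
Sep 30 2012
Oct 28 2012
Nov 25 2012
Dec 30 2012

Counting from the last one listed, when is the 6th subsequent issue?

All Sundays; the gaps (28, 28, 35) vary with month length.
This is the last Sunday of each month.
January 2013 ends with Sunday Jan 27 2013.
February 2013 ends with Sunday Feb 24 2013.
Last Sunday of March 2013: Mar 31 2013.
April 2013 ends with Sunday Apr 28 2013.
May 2013 ends with Sunday May 26 2013.
Last Sunday of June 2013: Jun 30 2013.

Jun 30 2013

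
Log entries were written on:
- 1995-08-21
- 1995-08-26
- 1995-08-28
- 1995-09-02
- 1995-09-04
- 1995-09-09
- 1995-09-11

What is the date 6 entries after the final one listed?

1995-10-02

Gaps: 5, 2, 5, 2, 5, 2 days — not constant, but cyclic with period 2.
The events fall on every Monday and Saturday.
Next Saturday: 1995-09-16.
Next Monday: 1995-09-18.
Next Saturday: 1995-09-23.
The following Monday is 1995-09-25.
The following Saturday is 1995-09-30.
The following Monday is 1995-10-02.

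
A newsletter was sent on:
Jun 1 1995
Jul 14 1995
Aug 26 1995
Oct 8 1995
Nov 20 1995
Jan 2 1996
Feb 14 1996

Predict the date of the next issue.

Gaps between consecutive events: 43, 43, 43, 43, 43, 43 days — a constant 43-day interval.
Feb 14 1996 + 43 days = Mar 28 1996.

Mar 28 1996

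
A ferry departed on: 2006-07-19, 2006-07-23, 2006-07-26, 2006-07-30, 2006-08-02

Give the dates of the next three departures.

2006-08-06, 2006-08-09, 2006-08-13

The gap pattern 4, 3, 4, 3 repeats every 2 events.
These are the Wednesdays and Sundays of each week.
Next Sunday: 2006-08-06.
The following Wednesday is 2006-08-09.
The following Sunday is 2006-08-13.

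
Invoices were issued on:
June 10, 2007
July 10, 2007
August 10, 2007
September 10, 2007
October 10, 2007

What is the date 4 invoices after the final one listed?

February 10, 2008

The day-of-month is always 10 (30, 31, 31, 30 days between events).
So this recurs on the 10th of each month.
November 2007: November 10, 2007.
Next: December 2007 → December 10, 2007.
January 2008: January 10, 2008.
Next: February 2008 → February 10, 2008.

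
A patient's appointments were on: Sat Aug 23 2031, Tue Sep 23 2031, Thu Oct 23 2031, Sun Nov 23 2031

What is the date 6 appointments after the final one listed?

The day-of-month is always 23 (31, 30, 31 days between events).
So this recurs on the 23rd of each month.
December 2031: Tue Dec 23 2031.
Next: January 2032 → Fri Jan 23 2032.
Next: February 2032 → Mon Feb 23 2032.
Next: March 2032 → Tue Mar 23 2032.
April 2032: Fri Apr 23 2032.
May 2032: Sun May 23 2032.

Sun May 23 2032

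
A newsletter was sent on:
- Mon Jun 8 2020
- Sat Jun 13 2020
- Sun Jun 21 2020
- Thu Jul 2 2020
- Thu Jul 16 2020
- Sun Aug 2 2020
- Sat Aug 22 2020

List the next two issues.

Mon Sep 14 2020, Sat Oct 10 2020

Intervals are 5, 8, 11, 14, 17, 20 days — an arithmetic progression with common difference 3.
Next gap: 23 days. Sat Aug 22 2020 + 23 days = Mon Sep 14 2020.
Next gap: 26 days. Mon Sep 14 2020 + 26 days = Sat Oct 10 2020.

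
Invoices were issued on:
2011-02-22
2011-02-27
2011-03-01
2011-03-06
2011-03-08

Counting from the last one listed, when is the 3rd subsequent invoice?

2011-03-20

Gaps: 5, 2, 5, 2 days — not constant, but cyclic with period 2.
The events fall on every Tuesday and Sunday.
Next Sunday: 2011-03-13.
Next Tuesday: 2011-03-15.
Next Sunday: 2011-03-20.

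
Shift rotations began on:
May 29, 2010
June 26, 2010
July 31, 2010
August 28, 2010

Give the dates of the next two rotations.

These are Saturdays with 28, 35, 28-day gaps.
Each is the final Saturday of its month — May 29, 2010 is past the 28th, so '4th Saturday' doesn't fit.
Last Saturday of September 2010: September 25, 2010.
October 2010 ends with Saturday October 30, 2010.

September 25, 2010; October 30, 2010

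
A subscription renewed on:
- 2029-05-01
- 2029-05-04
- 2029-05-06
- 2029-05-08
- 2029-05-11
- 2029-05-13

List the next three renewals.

2029-05-15, 2029-05-18, 2029-05-20

Gaps: 3, 2, 2, 3, 2 days — not constant, but cyclic with period 3.
The events fall on every Tuesday, Friday and Sunday.
The following Tuesday is 2029-05-15.
Next Friday: 2029-05-18.
The following Sunday is 2029-05-20.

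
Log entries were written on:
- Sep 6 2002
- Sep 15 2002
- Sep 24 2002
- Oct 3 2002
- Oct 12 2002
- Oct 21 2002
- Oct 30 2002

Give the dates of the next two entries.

Nov 8 2002, Nov 17 2002

The spacing is 9, 9, 9, 9, 9, 9 days — always 9 days.
Oct 30 2002 + 9 days = Nov 8 2002.
Nov 8 2002 + 9 days = Nov 17 2002.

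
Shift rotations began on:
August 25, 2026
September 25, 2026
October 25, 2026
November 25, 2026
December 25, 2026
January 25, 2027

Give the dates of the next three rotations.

The day-of-month is always 25 (31, 30, 31, 30, 31 days between events).
So this recurs on the 25th of each month.
February 2027: February 25, 2027.
March 2027: March 25, 2027.
Next: April 2027 → April 25, 2027.

February 25, 2027; March 25, 2027; April 25, 2027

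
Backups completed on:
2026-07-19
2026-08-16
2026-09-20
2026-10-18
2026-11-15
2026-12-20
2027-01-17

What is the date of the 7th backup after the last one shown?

2027-08-15

These are Sundays at 28- or 35-day spacing (28, 35, 28, 28, 35, 28).
The pattern: 3rd Sunday of the month.
February 2027 — 3rd Sunday is 2027-02-21.
March 2027 — 3rd Sunday is 2027-03-21.
April 2027 — 3rd Sunday is 2027-04-18.
May 2027 — 3rd Sunday is 2027-05-16.
3rd Sunday of June 2027: 2027-06-20.
3rd Sunday of July 2027: 2027-07-18.
August 2027 — 3rd Sunday is 2027-08-15.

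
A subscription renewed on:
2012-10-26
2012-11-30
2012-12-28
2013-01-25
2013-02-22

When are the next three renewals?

These are Fridays with 35, 28, 28, 28-day gaps.
Each is the final Friday of its month — 2012-11-30 is past the 28th, so '4th Friday' doesn't fit.
March 2013 ends with Friday 2013-03-29.
April 2013 ends with Friday 2013-04-26.
May 2013 ends with Friday 2013-05-31.

2013-03-29, 2013-04-26, 2013-05-31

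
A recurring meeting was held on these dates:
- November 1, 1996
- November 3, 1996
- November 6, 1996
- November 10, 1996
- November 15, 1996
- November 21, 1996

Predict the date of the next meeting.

Gaps: 2, 3, 4, 5, 6 days — each gap is 1 larger than the previous one.
Next gap: 7 days. November 21, 1996 + 7 days = November 28, 1996.

November 28, 1996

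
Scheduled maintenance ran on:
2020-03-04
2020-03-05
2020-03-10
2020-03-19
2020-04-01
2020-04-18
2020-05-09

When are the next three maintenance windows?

Gaps: 1, 5, 9, 13, 17, 21 days — each gap is 4 larger than the previous one.
Next gap: 25 days. 2020-05-09 + 25 days = 2020-06-03.
Next gap: 29 days. 2020-06-03 + 29 days = 2020-07-02.
Next gap: 33 days. 2020-07-02 + 33 days = 2020-08-04.

2020-06-03, 2020-07-02, 2020-08-04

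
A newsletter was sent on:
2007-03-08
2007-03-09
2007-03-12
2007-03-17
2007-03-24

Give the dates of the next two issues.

2007-04-02, 2007-04-13

Intervals are 1, 3, 5, 7 days — an arithmetic progression with common difference 2.
Next gap: 9 days. 2007-03-24 + 9 days = 2007-04-02.
Next gap: 11 days. 2007-04-02 + 11 days = 2007-04-13.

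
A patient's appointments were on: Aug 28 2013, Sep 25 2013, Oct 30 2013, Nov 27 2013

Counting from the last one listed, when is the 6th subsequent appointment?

These are Wednesdays with 28, 35, 28-day gaps.
Each is the final Wednesday of its month — Oct 30 2013 is past the 28th, so '4th Wednesday' doesn't fit.
Last Wednesday of December 2013: Dec 25 2013.
Last Wednesday of January 2014: Jan 29 2014.
Last Wednesday of February 2014: Feb 26 2014.
March 2014 ends with Wednesday Mar 26 2014.
April 2014 ends with Wednesday Apr 30 2014.
Last Wednesday of May 2014: May 28 2014.

May 28 2014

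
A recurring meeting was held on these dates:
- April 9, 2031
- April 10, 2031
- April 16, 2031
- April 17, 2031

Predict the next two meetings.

The gap pattern 1, 6, 1 repeats every 2 events.
These are the Wednesdays and Thursdays of each week.
Next Wednesday: April 23, 2031.
The following Thursday is April 24, 2031.

April 23, 2031; April 24, 2031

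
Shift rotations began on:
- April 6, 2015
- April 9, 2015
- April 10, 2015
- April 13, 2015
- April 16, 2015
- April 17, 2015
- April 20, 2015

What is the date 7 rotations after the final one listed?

The gap pattern 3, 1, 3, 3, 1, 3 repeats every 3 events.
These are the Mondays, Thursdays and Fridays of each week.
The following Thursday is April 23, 2015.
The following Friday is April 24, 2015.
Next Monday: April 27, 2015.
The following Thursday is April 30, 2015.
Next Friday: May 1, 2015.
Next Monday: May 4, 2015.
The following Thursday is May 7, 2015.

May 7, 2015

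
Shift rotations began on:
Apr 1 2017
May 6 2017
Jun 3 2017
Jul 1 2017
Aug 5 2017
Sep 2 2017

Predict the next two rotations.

Oct 7 2017, Nov 4 2017

Gaps: 35, 28, 28, 35, 28 days — a mix of 28 and 35. Every date is a Saturday.
Each is the 1st Saturday of its month.
1st Saturday of October 2017: Oct 7 2017.
November 2017 — 1st Saturday is Nov 4 2017.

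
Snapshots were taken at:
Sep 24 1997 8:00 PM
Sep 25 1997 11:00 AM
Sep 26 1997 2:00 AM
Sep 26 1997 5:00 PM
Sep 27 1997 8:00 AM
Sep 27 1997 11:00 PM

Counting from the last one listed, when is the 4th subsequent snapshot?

Sep 30 1997 11:00 AM

The interval is a steady 15 hours (15, 15, 15, 15, 15).
Sep 27 1997 11:00 PM + 15 h = Sep 28 1997 2:00 PM.
Sep 28 1997 2:00 PM + 15 h = Sep 29 1997 5:00 AM.
Sep 29 1997 5:00 AM + 15 h = Sep 29 1997 8:00 PM.
Sep 29 1997 8:00 PM + 15 h = Sep 30 1997 11:00 AM.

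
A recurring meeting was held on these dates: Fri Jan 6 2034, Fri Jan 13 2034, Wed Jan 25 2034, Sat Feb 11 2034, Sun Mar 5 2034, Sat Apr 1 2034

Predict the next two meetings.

Wed May 3 2034, Fri Jun 9 2034

Gaps: 7, 12, 17, 22, 27 days — each gap is 5 larger than the previous one.
Next gap: 32 days. Sat Apr 1 2034 + 32 days = Wed May 3 2034.
Next gap: 37 days. Wed May 3 2034 + 37 days = Fri Jun 9 2034.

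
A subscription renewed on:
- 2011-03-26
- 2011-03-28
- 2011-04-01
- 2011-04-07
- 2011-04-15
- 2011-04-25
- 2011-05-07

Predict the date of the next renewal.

2011-05-21

Intervals are 2, 4, 6, 8, 10, 12 days — an arithmetic progression with common difference 2.
Next gap: 14 days. 2011-05-07 + 14 days = 2011-05-21.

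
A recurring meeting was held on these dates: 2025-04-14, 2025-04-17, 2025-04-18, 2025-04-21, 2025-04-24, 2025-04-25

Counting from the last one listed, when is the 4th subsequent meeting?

The gap pattern 3, 1, 3, 3, 1 repeats every 3 events.
These are the Mondays, Thursdays and Fridays of each week.
The following Monday is 2025-04-28.
The following Thursday is 2025-05-01.
The following Friday is 2025-05-02.
Next Monday: 2025-05-05.

2025-05-05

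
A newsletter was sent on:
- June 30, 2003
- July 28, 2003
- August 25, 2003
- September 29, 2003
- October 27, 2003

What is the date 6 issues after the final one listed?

April 26, 2004

All Mondays; the gaps (28, 28, 35, 28) vary with month length.
This is the last Monday of each month.
November 2003 ends with Monday November 24, 2003.
December 2003 ends with Monday December 29, 2003.
Last Monday of January 2004: January 26, 2004.
Last Monday of February 2004: February 23, 2004.
Last Monday of March 2004: March 29, 2004.
April 2004 ends with Monday April 26, 2004.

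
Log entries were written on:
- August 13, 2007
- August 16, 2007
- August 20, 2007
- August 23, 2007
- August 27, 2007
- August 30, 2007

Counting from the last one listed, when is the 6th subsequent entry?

Gaps: 3, 4, 3, 4, 3 days — not constant, but cyclic with period 2.
The events fall on every Monday and Thursday.
Next Monday: September 3, 2007.
Next Thursday: September 6, 2007.
The following Monday is September 10, 2007.
The following Thursday is September 13, 2007.
The following Monday is September 17, 2007.
The following Thursday is September 20, 2007.

September 20, 2007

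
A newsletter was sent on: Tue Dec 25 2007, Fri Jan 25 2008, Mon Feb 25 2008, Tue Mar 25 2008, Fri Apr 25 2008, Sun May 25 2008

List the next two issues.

The day-of-month is always 25 (31, 31, 29, 31, 30 days between events).
So this recurs on the 25th of each month.
June 2008: Wed Jun 25 2008.
July 2008: Fri Jul 25 2008.

Wed Jun 25 2008, Fri Jul 25 2008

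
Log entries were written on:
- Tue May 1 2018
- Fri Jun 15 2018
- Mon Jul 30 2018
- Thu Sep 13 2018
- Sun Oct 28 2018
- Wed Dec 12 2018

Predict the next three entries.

Sat Jan 26 2019, Tue Mar 12 2019, Fri Apr 26 2019

Gaps between consecutive events: 45, 45, 45, 45, 45 days — a constant 45-day interval.
Wed Dec 12 2018 + 45 days = Sat Jan 26 2019.
Sat Jan 26 2019 + 45 days = Tue Mar 12 2019.
Tue Mar 12 2019 + 45 days = Fri Apr 26 2019.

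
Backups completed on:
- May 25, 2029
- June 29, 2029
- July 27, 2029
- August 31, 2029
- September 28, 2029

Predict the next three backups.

Every date is a Friday; gaps 35, 28, 35, 28 days.
Each is the last Friday of its month (at least one falls on the 29th or later, ruling out '4th Friday').
Last Friday of October 2029: October 26, 2029.
Last Friday of November 2029: November 30, 2029.
December 2029 ends with Friday December 28, 2029.

October 26, 2029; November 30, 2029; December 28, 2029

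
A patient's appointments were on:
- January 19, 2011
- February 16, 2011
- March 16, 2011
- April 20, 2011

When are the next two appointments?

May 18, 2011; June 15, 2011

All dates are Wednesdays, 28, 28, 35 days apart.
Specifically, the 3rd Wednesday of each month.
May 2011 — 3rd Wednesday is May 18, 2011.
3rd Wednesday of June 2011: June 15, 2011.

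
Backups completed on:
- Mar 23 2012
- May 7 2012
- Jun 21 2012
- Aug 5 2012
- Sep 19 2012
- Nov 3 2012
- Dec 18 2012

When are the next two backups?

Feb 1 2013, Mar 18 2013

Every event comes 45 days after the last (45, 45, 45, 45, 45, 45).
Dec 18 2012 + 45 days = Feb 1 2013.
Feb 1 2013 + 45 days = Mar 18 2013.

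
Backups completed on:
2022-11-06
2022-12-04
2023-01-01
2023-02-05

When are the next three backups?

2023-03-05, 2023-04-02, 2023-05-07

Gaps: 28, 28, 35 days — a mix of 28 and 35. Every date is a Sunday.
Each is the 1st Sunday of its month.
1st Sunday of March 2023: 2023-03-05.
April 2023 — 1st Sunday is 2023-04-02.
May 2023 — 1st Sunday is 2023-05-07.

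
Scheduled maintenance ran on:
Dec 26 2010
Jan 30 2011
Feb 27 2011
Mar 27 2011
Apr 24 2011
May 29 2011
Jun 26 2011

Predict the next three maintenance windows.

These are Sundays with 35, 28, 28, 28, 35, 28-day gaps.
Each is the final Sunday of its month — Jan 30 2011 is past the 28th, so '4th Sunday' doesn't fit.
July 2011 ends with Sunday Jul 31 2011.
Last Sunday of August 2011: Aug 28 2011.
Last Sunday of September 2011: Sep 25 2011.

Jul 31 2011, Aug 28 2011, Sep 25 2011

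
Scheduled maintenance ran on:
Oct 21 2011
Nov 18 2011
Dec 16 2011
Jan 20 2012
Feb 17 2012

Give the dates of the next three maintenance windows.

These are Fridays at 28- or 35-day spacing (28, 28, 35, 28).
The pattern: 3rd Friday of the month.
3rd Friday of March 2012: Mar 16 2012.
3rd Friday of April 2012: Apr 20 2012.
3rd Friday of May 2012: May 18 2012.

Mar 16 2012, Apr 20 2012, May 18 2012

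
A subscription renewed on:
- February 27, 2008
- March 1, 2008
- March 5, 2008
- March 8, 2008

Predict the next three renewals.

The gap pattern 3, 4, 3 repeats every 2 events.
These are the Wednesdays and Saturdays of each week.
The following Wednesday is March 12, 2008.
Next Saturday: March 15, 2008.
Next Wednesday: March 19, 2008.

March 12, 2008; March 15, 2008; March 19, 2008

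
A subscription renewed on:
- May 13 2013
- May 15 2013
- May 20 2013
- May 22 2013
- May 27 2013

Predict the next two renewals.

May 29 2013, Jun 3 2013

Every event lands on a Monday or Wednesday (gaps cycle 2, 5, 2, 5).
So the schedule is: every Monday and Wednesday.
The following Wednesday is May 29 2013.
The following Monday is Jun 3 2013.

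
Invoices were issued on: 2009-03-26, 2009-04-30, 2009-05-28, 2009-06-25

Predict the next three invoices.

Every date is a Thursday; gaps 35, 28, 28 days.
Each is the last Thursday of its month (at least one falls on the 29th or later, ruling out '4th Thursday').
July 2009 ends with Thursday 2009-07-30.
Last Thursday of August 2009: 2009-08-27.
Last Thursday of September 2009: 2009-09-24.

2009-07-30, 2009-08-27, 2009-09-24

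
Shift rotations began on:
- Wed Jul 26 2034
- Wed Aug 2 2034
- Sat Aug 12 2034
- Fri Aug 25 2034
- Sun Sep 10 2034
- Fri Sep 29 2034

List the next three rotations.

The spacing grows by 3 each time: 7, 10, 13, 16, 19 days.
Next gap: 22 days. Fri Sep 29 2034 + 22 days = Sat Oct 21 2034.
Next gap: 25 days. Sat Oct 21 2034 + 25 days = Wed Nov 15 2034.
Next gap: 28 days. Wed Nov 15 2034 + 28 days = Wed Dec 13 2034.

Sat Oct 21 2034, Wed Nov 15 2034, Wed Dec 13 2034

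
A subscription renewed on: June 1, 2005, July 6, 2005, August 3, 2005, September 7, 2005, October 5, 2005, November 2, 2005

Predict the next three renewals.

December 7, 2005; January 4, 2006; February 1, 2006

Gaps: 35, 28, 35, 28, 28 days — a mix of 28 and 35. Every date is a Wednesday.
Each is the 1st Wednesday of its month.
1st Wednesday of December 2005: December 7, 2005.
January 2006 — 1st Wednesday is January 4, 2006.
February 2006 — 1st Wednesday is February 1, 2006.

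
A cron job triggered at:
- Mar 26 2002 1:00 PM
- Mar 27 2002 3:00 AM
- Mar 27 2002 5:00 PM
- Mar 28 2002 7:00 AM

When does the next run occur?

Mar 28 2002 9:00 PM

Gaps: 14, 14, 14 hours — each event is 14 hours after the previous one.
Mar 28 2002 7:00 AM + 14 h = Mar 28 2002 9:00 PM.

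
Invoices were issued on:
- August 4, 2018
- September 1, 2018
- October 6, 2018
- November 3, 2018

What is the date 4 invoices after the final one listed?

March 2, 2019

All dates are Saturdays, 28, 35, 28 days apart.
Specifically, the 1st Saturday of each month.
December 2018 — 1st Saturday is December 1, 2018.
1st Saturday of January 2019: January 5, 2019.
1st Saturday of February 2019: February 2, 2019.
March 2019 — 1st Saturday is March 2, 2019.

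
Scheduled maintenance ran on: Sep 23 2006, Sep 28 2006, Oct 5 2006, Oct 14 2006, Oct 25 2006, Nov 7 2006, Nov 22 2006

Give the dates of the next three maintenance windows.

Dec 9 2006, Dec 28 2006, Jan 18 2007

Intervals are 5, 7, 9, 11, 13, 15 days — an arithmetic progression with common difference 2.
Next gap: 17 days. Nov 22 2006 + 17 days = Dec 9 2006.
Next gap: 19 days. Dec 9 2006 + 19 days = Dec 28 2006.
Next gap: 21 days. Dec 28 2006 + 21 days = Jan 18 2007.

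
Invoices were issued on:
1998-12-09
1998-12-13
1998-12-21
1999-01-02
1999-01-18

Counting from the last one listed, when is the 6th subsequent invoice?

The spacing grows by 4 each time: 4, 8, 12, 16 days.
Next gap: 20 days. 1999-01-18 + 20 days = 1999-02-07.
Next gap: 24 days. 1999-02-07 + 24 days = 1999-03-03.
Next gap: 28 days. 1999-03-03 + 28 days = 1999-03-31.
Next gap: 32 days. 1999-03-31 + 32 days = 1999-05-02.
Next gap: 36 days. 1999-05-02 + 36 days = 1999-06-07.
Next gap: 40 days. 1999-06-07 + 40 days = 1999-07-17.

1999-07-17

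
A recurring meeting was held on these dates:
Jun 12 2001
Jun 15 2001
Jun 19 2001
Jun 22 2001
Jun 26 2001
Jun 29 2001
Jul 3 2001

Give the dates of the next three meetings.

Jul 6 2001, Jul 10 2001, Jul 13 2001

Every event lands on a Tuesday or Friday (gaps cycle 3, 4, 3, 4, 3, 4).
So the schedule is: every Tuesday and Friday.
Next Friday: Jul 6 2001.
The following Tuesday is Jul 10 2001.
The following Friday is Jul 13 2001.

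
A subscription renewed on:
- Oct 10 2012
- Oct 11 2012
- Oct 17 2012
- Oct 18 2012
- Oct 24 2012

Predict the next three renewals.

Every event lands on a Wednesday or Thursday (gaps cycle 1, 6, 1, 6).
So the schedule is: every Wednesday and Thursday.
Next Thursday: Oct 25 2012.
The following Wednesday is Oct 31 2012.
Next Thursday: Nov 1 2012.

Oct 25 2012, Oct 31 2012, Nov 1 2012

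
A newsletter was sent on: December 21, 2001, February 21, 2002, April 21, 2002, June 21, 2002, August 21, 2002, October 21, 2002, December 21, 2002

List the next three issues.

February 21, 2003; April 21, 2003; June 21, 2003

The day-of-month is always 21 (62, 59, 61, 61, 61, 61 days between events).
So this recurs on the 21st of every 2 months.
Next: February 2003 → February 21, 2003.
April 2003: April 21, 2003.
June 2003: June 21, 2003.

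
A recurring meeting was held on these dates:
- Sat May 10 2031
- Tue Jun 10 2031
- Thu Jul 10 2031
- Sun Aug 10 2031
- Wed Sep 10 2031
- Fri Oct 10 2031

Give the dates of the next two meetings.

Mon Nov 10 2031, Wed Dec 10 2031

Gaps: 31, 30, 31, 31, 30 days — not constant. Every event is on the 10th of the month.
Pattern: the 10th of each month.
November 2031: Mon Nov 10 2031.
Next: December 2031 → Wed Dec 10 2031.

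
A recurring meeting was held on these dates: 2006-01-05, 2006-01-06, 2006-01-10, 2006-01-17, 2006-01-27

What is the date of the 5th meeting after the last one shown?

Gaps: 1, 4, 7, 10 days — each gap is 3 larger than the previous one.
Next gap: 13 days. 2006-01-27 + 13 days = 2006-02-09.
Next gap: 16 days. 2006-02-09 + 16 days = 2006-02-25.
Next gap: 19 days. 2006-02-25 + 19 days = 2006-03-16.
Next gap: 22 days. 2006-03-16 + 22 days = 2006-04-07.
Next gap: 25 days. 2006-04-07 + 25 days = 2006-05-02.

2006-05-02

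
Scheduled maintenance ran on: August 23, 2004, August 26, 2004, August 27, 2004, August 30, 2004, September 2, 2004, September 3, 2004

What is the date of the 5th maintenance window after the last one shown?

September 16, 2004

The gap pattern 3, 1, 3, 3, 1 repeats every 3 events.
These are the Mondays, Thursdays and Fridays of each week.
The following Monday is September 6, 2004.
The following Thursday is September 9, 2004.
Next Friday: September 10, 2004.
Next Monday: September 13, 2004.
The following Thursday is September 16, 2004.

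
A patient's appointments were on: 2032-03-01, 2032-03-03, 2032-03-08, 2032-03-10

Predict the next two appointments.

The gap pattern 2, 5, 2 repeats every 2 events.
These are the Mondays and Wednesdays of each week.
The following Monday is 2032-03-15.
The following Wednesday is 2032-03-17.

2032-03-15, 2032-03-17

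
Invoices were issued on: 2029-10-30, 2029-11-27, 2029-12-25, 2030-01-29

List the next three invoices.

2030-02-26, 2030-03-26, 2030-04-30

Every date is a Tuesday; gaps 28, 28, 35 days.
Each is the last Tuesday of its month (at least one falls on the 29th or later, ruling out '4th Tuesday').
Last Tuesday of February 2030: 2030-02-26.
March 2030 ends with Tuesday 2030-03-26.
Last Tuesday of April 2030: 2030-04-30.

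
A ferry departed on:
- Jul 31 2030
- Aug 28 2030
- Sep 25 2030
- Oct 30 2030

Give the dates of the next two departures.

All Wednesdays; the gaps (28, 28, 35) vary with month length.
This is the last Wednesday of each month.
November 2030 ends with Wednesday Nov 27 2030.
Last Wednesday of December 2030: Dec 25 2030.

Nov 27 2030, Dec 25 2030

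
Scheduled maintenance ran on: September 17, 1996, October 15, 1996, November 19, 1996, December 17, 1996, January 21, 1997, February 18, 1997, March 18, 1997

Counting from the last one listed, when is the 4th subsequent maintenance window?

These are Tuesdays at 28- or 35-day spacing (28, 35, 28, 35, 28, 28).
The pattern: 3rd Tuesday of the month.
3rd Tuesday of April 1997: April 15, 1997.
May 1997 — 3rd Tuesday is May 20, 1997.
3rd Tuesday of June 1997: June 17, 1997.
3rd Tuesday of July 1997: July 15, 1997.

July 15, 1997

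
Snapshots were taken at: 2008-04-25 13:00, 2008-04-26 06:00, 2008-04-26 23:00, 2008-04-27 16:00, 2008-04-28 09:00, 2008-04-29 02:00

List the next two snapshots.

2008-04-29 19:00, 2008-04-30 12:00

Spacing: 17, 17, 17, 17, 17 h — constant 17 h.
2008-04-29 02:00 + 17 h = 2008-04-29 19:00.
2008-04-29 19:00 + 17 h = 2008-04-30 12:00.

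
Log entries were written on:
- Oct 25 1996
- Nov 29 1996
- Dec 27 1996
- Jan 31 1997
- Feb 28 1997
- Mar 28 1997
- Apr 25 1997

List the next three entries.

Every date is a Friday; gaps 35, 28, 35, 28, 28, 28 days.
Each is the last Friday of its month (at least one falls on the 29th or later, ruling out '4th Friday').
May 1997 ends with Friday May 30 1997.
Last Friday of June 1997: Jun 27 1997.
Last Friday of July 1997: Jul 25 1997.

May 30 1997, Jun 27 1997, Jul 25 1997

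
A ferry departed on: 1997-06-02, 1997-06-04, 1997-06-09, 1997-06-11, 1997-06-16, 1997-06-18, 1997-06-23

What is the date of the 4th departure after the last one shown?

1997-07-07

The gap pattern 2, 5, 2, 5, 2, 5 repeats every 2 events.
These are the Mondays and Wednesdays of each week.
Next Wednesday: 1997-06-25.
Next Monday: 1997-06-30.
The following Wednesday is 1997-07-02.
The following Monday is 1997-07-07.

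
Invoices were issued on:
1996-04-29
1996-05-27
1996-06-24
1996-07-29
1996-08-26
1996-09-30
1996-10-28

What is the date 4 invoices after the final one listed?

All Mondays; the gaps (28, 28, 35, 28, 35, 28) vary with month length.
This is the last Monday of each month.
Last Monday of November 1996: 1996-11-25.
Last Monday of December 1996: 1996-12-30.
Last Monday of January 1997: 1997-01-27.
February 1997 ends with Monday 1997-02-24.

1997-02-24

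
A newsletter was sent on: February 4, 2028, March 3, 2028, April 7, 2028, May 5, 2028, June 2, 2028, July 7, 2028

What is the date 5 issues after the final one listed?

Gaps: 28, 35, 28, 28, 35 days — a mix of 28 and 35. Every date is a Friday.
Each is the 1st Friday of its month.
August 2028 — 1st Friday is August 4, 2028.
1st Friday of September 2028: September 1, 2028.
1st Friday of October 2028: October 6, 2028.
November 2028 — 1st Friday is November 3, 2028.
1st Friday of December 2028: December 1, 2028.

December 1, 2028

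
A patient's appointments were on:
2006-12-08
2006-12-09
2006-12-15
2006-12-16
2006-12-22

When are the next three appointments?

2006-12-23, 2006-12-29, 2006-12-30

Gaps: 1, 6, 1, 6 days — not constant, but cyclic with period 2.
The events fall on every Friday and Saturday.
Next Saturday: 2006-12-23.
Next Friday: 2006-12-29.
The following Saturday is 2006-12-30.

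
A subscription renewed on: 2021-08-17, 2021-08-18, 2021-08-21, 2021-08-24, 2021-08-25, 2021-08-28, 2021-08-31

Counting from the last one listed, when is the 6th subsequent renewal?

Gaps: 1, 3, 3, 1, 3, 3 days — not constant, but cyclic with period 3.
The events fall on every Tuesday, Wednesday and Saturday.
Next Wednesday: 2021-09-01.
Next Saturday: 2021-09-04.
The following Tuesday is 2021-09-07.
Next Wednesday: 2021-09-08.
Next Saturday: 2021-09-11.
The following Tuesday is 2021-09-14.

2021-09-14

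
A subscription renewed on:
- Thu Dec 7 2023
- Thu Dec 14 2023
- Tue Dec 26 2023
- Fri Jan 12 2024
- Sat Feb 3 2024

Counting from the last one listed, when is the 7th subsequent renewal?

Gaps: 7, 12, 17, 22 days — each gap is 5 larger than the previous one.
Next gap: 27 days. Sat Feb 3 2024 + 27 days = Fri Mar 1 2024.
Next gap: 32 days. Fri Mar 1 2024 + 32 days = Tue Apr 2 2024.
Next gap: 37 days. Tue Apr 2 2024 + 37 days = Thu May 9 2024.
Next gap: 42 days. Thu May 9 2024 + 42 days = Thu Jun 20 2024.
Next gap: 47 days. Thu Jun 20 2024 + 47 days = Tue Aug 6 2024.
Next gap: 52 days. Tue Aug 6 2024 + 52 days = Fri Sep 27 2024.
Next gap: 57 days. Fri Sep 27 2024 + 57 days = Sat Nov 23 2024.

Sat Nov 23 2024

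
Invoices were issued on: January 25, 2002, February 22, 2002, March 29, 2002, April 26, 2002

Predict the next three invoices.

May 31, 2002; June 28, 2002; July 26, 2002

These are Fridays with 28, 35, 28-day gaps.
Each is the final Friday of its month — March 29, 2002 is past the 28th, so '4th Friday' doesn't fit.
Last Friday of May 2002: May 31, 2002.
June 2002 ends with Friday June 28, 2002.
July 2002 ends with Friday July 26, 2002.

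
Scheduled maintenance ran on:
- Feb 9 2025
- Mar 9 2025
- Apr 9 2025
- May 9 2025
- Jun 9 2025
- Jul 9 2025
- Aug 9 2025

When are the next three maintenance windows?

Each date is the 9th; the gaps (28, 31, 30, 31, 30, 31) track the month lengths.
The rule is the 9th of each month.
Next: September 2025 → Sep 9 2025.
Next: October 2025 → Oct 9 2025.
November 2025: Nov 9 2025.

Sep 9 2025, Oct 9 2025, Nov 9 2025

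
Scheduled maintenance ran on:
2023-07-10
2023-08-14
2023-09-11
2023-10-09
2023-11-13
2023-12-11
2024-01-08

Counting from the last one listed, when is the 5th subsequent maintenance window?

These are Mondays at 28- or 35-day spacing (35, 28, 28, 35, 28, 28).
The pattern: 2nd Monday of the month.
February 2024 — 2nd Monday is 2024-02-12.
March 2024 — 2nd Monday is 2024-03-11.
April 2024 — 2nd Monday is 2024-04-08.
May 2024 — 2nd Monday is 2024-05-13.
2nd Monday of June 2024: 2024-06-10.

2024-06-10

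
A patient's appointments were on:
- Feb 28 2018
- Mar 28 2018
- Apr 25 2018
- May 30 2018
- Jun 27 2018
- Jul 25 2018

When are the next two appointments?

Every date is a Wednesday; gaps 28, 28, 35, 28, 28 days.
Each is the last Wednesday of its month (at least one falls on the 29th or later, ruling out '4th Wednesday').
August 2018 ends with Wednesday Aug 29 2018.
September 2018 ends with Wednesday Sep 26 2018.

Aug 29 2018, Sep 26 2018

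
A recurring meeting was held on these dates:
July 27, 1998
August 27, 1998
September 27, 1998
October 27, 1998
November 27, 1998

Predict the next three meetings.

The day-of-month is always 27 (31, 31, 30, 31 days between events).
So this recurs on the 27th of each month.
December 1998: December 27, 1998.
January 1999: January 27, 1999.
February 1999: February 27, 1999.

December 27, 1998; January 27, 1999; February 27, 1999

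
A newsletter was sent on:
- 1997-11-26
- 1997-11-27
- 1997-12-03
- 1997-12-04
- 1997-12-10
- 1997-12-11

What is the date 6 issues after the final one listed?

Every event lands on a Wednesday or Thursday (gaps cycle 1, 6, 1, 6, 1).
So the schedule is: every Wednesday and Thursday.
Next Wednesday: 1997-12-17.
Next Thursday: 1997-12-18.
Next Wednesday: 1997-12-24.
The following Thursday is 1997-12-25.
The following Wednesday is 1997-12-31.
Next Thursday: 1998-01-01.

1998-01-01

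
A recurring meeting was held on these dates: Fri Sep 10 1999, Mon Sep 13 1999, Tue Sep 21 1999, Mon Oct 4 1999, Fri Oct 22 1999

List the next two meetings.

Intervals are 3, 8, 13, 18 days — an arithmetic progression with common difference 5.
Next gap: 23 days. Fri Oct 22 1999 + 23 days = Sun Nov 14 1999.
Next gap: 28 days. Sun Nov 14 1999 + 28 days = Sun Dec 12 1999.

Sun Nov 14 1999, Sun Dec 12 1999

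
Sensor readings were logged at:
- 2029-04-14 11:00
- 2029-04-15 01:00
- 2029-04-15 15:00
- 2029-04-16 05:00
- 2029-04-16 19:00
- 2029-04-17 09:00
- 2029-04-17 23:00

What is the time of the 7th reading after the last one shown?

Spacing: 14, 14, 14, 14, 14, 14 h — constant 14 h.
2029-04-17 23:00 + 14 h = 2029-04-18 13:00.
2029-04-18 13:00 + 14 h = 2029-04-19 03:00.
2029-04-19 03:00 + 14 h = 2029-04-19 17:00.
2029-04-19 17:00 + 14 h = 2029-04-20 07:00.
2029-04-20 07:00 + 14 h = 2029-04-20 21:00.
2029-04-20 21:00 + 14 h = 2029-04-21 11:00.
2029-04-21 11:00 + 14 h = 2029-04-22 01:00.

2029-04-22 01:00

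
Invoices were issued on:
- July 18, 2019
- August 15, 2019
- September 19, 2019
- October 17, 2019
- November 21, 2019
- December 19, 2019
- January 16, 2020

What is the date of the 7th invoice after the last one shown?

All dates are Thursdays, 28, 35, 28, 35, 28, 28 days apart.
Specifically, the 3rd Thursday of each month.
February 2020 — 3rd Thursday is February 20, 2020.
3rd Thursday of March 2020: March 19, 2020.
3rd Thursday of April 2020: April 16, 2020.
May 2020 — 3rd Thursday is May 21, 2020.
June 2020 — 3rd Thursday is June 18, 2020.
July 2020 — 3rd Thursday is July 16, 2020.
3rd Thursday of August 2020: August 20, 2020.

August 20, 2020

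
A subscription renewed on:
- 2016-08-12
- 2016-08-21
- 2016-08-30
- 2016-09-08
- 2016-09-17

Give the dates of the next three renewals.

2016-09-26, 2016-10-05, 2016-10-14

Every event comes 9 days after the last (9, 9, 9, 9).
2016-09-17 + 9 days = 2016-09-26.
2016-09-26 + 9 days = 2016-10-05.
2016-10-05 + 9 days = 2016-10-14.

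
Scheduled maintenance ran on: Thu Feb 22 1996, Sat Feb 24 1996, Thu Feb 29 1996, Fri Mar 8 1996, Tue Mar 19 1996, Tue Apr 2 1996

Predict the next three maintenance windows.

Fri Apr 19 1996, Thu May 9 1996, Sat Jun 1 1996

Intervals are 2, 5, 8, 11, 14 days — an arithmetic progression with common difference 3.
Next gap: 17 days. Tue Apr 2 1996 + 17 days = Fri Apr 19 1996.
Next gap: 20 days. Fri Apr 19 1996 + 20 days = Thu May 9 1996.
Next gap: 23 days. Thu May 9 1996 + 23 days = Sat Jun 1 1996.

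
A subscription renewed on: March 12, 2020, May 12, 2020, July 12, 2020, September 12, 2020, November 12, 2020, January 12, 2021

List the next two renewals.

Gaps: 61, 61, 62, 61, 61 days — not constant. Every event is on the 12th of the month.
Pattern: the 12th of every 2 months.
March 2021: March 12, 2021.
Next: May 2021 → May 12, 2021.

March 12, 2021; May 12, 2021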